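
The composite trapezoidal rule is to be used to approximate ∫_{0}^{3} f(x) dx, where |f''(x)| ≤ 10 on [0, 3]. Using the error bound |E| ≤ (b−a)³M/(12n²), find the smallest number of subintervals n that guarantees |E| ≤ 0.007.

Need 270/(12n²) ≤ 0.007.
n² ≥ 270/(12·0.007) = 3214.29 ⇒ n ≥ 56.6947, so the smallest n is 57.

57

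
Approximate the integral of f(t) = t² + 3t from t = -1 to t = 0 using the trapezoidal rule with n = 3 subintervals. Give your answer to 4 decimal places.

-1.1481

h = (0 − (-1))/3 = 0.333333.
Nodes t₀,…,t₃ = -1, -0.666667, -0.333333, 0.
f(t) = t² + 3t: f₀=-2, f₁=-1.555556, f₂=-0.888889, f₃=0.
(h/2)·[f₀ + 2f₁ + 2f₂ + f₃] = 0.166667·(-6.888889) = -1.1481.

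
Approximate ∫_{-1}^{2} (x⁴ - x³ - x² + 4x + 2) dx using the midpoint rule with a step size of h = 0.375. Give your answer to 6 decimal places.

h = (2 − (-1))/8 = 0.375.
Midpoints m₁,…,m₈ = -0.8125, -0.4375, -0.0625, 0.3125, 0.6875, 1.0625, 1.4375, 1.8125.
f(m₁)=-0.9379730224609375, f(m₂)=0.1789703369140625, f(m₃)=1.7463531494140625, f(m₄)=3.1313629150390625, f(m₅)=4.1757965087890625, f(m₆)=5.1960601806640625, f(m₇)=6.9831695556640625, f(m₈)=10.8027496337890625.
h·[f(m₁) + f(m₂) + f(m₃) + f(m₄) + f(m₅) + f(m₆) + f(m₇) + f(m₈)] = 0.375·(31.2764892578125) = 11.728683.

11.728683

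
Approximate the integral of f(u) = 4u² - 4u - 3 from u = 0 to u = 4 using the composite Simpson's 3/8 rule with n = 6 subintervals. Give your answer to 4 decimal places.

41.3333

h = (4 − 0)/6 = 0.666667.
Nodes u₀,…,u₆ = 0, 0.666667, 1.333333, 2, 2.666667, 3.333333, 4.
f(u) = 4u² - 4u - 3: f₀=-3, f₁=-3.888889, f₂=-1.222222, f₃=5, f₄=14.777778, f₅=28.111111, f₆=45.
(3h/8)·[f₀ + 3f₁ + 3f₂ + 2f₃ + 3f₄ + 3f₅ + f₆] = 0.25·(165.333333) = 41.3333.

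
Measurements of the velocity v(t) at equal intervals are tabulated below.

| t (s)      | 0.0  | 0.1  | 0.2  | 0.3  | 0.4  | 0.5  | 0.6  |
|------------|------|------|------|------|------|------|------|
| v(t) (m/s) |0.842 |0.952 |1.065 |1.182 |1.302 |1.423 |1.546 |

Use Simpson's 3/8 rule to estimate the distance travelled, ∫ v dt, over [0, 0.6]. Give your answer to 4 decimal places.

0.7117

h = 0.1, n = 6.
(3h/8)·[y₀ + 3y₁ + 3y₂ + 2y₃ + 3y₄ + 3y₅ + y₆] = 0.0375·(18.978) = 0.7117.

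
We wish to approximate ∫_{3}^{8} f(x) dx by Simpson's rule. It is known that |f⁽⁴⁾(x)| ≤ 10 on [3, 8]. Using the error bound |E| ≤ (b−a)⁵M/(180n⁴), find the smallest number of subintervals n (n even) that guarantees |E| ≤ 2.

4

Need 31250/(180n⁴) ≤ 2.
n⁴ ≥ 31250/(180·2) = 86.8056 ⇒ n ≥ 3.0524, so the smallest even n is 4. (n must be even for Simpson's rule.)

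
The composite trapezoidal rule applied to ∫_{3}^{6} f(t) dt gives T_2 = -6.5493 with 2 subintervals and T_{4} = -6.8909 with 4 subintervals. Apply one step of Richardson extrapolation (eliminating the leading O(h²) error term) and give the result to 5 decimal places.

R = (4·T_{4} − T_2) / 3 = (4·(-6.8909) − (-6.5493))/3 = (-21.0143)/3 = -7.00477.

-7.00477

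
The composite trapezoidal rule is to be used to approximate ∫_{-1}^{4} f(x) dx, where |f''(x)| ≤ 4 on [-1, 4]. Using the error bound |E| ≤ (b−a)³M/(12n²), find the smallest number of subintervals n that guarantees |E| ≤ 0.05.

29

Need 500/(12n²) ≤ 0.05.
n² ≥ 500/(12·0.05) = 833.333 ⇒ n ≥ 28.8675, so the smallest n is 29.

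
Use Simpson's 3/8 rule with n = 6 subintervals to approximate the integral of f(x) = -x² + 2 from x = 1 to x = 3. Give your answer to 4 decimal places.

-4.6667

h = (3 − 1)/6 = 0.333333.
Nodes x₀,…,x₆ = 1, 1.333333, 1.666667, 2, 2.333333, 2.666667, 3.
f(x) = -x² + 2: f₀=1, f₁=0.222222, f₂=-0.777778, f₃=-2, f₄=-3.444444, f₅=-5.111111, f₆=-7.
(3h/8)·[f₀ + 3f₁ + 3f₂ + 2f₃ + 3f₄ + 3f₅ + f₆] = 0.125·(-37.333333) = -4.6667.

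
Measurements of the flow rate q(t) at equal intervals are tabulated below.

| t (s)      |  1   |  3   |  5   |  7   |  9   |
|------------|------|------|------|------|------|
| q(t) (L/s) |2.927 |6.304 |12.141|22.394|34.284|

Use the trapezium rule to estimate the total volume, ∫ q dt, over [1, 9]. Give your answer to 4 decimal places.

h = 2, n = 4.
(h/2)·[y₀ + 2y₁ + 2y₂ + 2y₃ + y₄] = 1·(118.889) = 118.8890.

118.8890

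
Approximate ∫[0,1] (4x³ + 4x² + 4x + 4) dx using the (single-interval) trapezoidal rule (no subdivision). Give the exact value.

T = (b−a)/2 · [f(0) + f(1)] = 0.5·[4 + 16] = 10.

10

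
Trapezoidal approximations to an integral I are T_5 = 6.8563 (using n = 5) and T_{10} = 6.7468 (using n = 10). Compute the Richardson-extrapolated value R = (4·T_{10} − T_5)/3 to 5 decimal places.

6.71030

R = (4·T_{10} − T_5) / 3 = (4·6.7468 − 6.8563)/3 = (20.1309)/3 = 6.71030.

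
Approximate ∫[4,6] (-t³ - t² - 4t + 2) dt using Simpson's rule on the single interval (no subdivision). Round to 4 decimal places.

S = (b−a)/6 · [f(4) + 4f(5) + f(6)] = 0.333333·[(-94) + 4·(-168) + (-274)] = -346.6667.

-346.6667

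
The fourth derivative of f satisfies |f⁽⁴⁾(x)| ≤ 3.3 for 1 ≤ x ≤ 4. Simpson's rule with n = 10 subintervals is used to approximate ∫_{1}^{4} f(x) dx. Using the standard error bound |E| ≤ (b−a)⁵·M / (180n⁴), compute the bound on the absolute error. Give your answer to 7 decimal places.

0.0004455

|E| ≤ (3)⁵·3.3 / (180·10⁴) = 801.9/1800000 = 0.0004455.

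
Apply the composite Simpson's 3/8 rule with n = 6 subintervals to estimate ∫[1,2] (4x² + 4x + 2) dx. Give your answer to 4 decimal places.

17.3333

h = (2 − 1)/6 = 0.166667.
Nodes x₀,…,x₆ = 1, 1.166667, 1.333333, 1.5, 1.666667, 1.833333, 2.
f(x) = 4x² + 4x + 2: f₀=10, f₁=12.111111, f₂=14.444444, f₃=17, f₄=19.777778, f₅=22.777778, f₆=26.
(3h/8)·[f₀ + 3f₁ + 3f₂ + 2f₃ + 3f₄ + 3f₅ + f₆] = 0.0625·(277.333333) = 17.3333.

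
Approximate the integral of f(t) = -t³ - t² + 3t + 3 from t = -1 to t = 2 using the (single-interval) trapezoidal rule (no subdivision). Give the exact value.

-4.5

T = (b−a)/2 · [f(-1) + f(2)] = 1.5·[0 + (-3)] = -4.5.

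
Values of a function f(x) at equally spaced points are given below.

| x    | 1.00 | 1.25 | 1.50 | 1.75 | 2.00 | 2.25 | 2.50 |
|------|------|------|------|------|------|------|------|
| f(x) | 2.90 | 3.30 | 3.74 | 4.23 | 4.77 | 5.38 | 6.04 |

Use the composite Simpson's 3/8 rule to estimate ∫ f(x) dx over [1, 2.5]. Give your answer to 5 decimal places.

6.46594

h = 0.25, n = 6.
(3h/8)·[y₀ + 3y₁ + 3y₂ + 2y₃ + 3y₄ + 3y₅ + y₆] = 0.09375·(68.97) = 6.46594.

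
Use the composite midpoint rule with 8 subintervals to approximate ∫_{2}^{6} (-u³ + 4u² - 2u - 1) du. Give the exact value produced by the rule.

h = (6 − 2)/8 = 0.5.
Midpoints m₁,…,m₈ = 2.25, 2.75, 3.25, 3.75, 4.25, 4.75, 5.25, 5.75.
f(m₁)=3.359375, f(m₂)=2.953125, f(m₃)=0.421875, f(m₄)=-4.984375, f(m₅)=-14.015625, f(m₆)=-27.421875, f(m₇)=-45.953125, f(m₈)=-70.359375.
h·[f(m₁) + f(m₂) + f(m₃) + f(m₄) + f(m₅) + f(m₆) + f(m₇) + f(m₈)] = 0.5·(-156) = -78.

-78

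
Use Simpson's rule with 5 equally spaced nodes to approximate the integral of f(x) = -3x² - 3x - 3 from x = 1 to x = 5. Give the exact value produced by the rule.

h = (5 − 1)/4 = 1.
Nodes x₀,…,x₄ = 1, 2, 3, 4, 5.
f(x) = -3x² - 3x - 3: f₀=-9, f₁=-21, f₂=-39, f₃=-63, f₄=-93.
(h/3)·[f₀ + 4f₁ + 2f₂ + 4f₃ + f₄] = 0.333333·(-516) = -172.

-172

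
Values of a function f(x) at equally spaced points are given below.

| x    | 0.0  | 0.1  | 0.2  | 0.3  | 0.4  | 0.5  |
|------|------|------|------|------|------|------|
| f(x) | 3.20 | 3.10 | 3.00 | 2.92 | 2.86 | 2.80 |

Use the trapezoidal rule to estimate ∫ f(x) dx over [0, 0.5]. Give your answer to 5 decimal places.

h = 0.1, n = 5.
(h/2)·[y₀ + 2y₁ + 2y₂ + 2y₃ + 2y₄ + y₅] = 0.05·(29.76) = 1.48800.

1.48800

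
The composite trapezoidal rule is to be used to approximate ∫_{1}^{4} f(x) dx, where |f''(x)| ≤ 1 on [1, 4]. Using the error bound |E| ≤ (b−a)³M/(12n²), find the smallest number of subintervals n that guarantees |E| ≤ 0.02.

11

Need 27/(12n²) ≤ 0.02.
n² ≥ 27/(12·0.02) = 112.5 ⇒ n ≥ 10.6066, so the smallest n is 11.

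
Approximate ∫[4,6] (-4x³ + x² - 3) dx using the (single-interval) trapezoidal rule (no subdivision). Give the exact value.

-1074

T = (b−a)/2 · [f(4) + f(6)] = 1·[(-243) + (-831)] = -1074.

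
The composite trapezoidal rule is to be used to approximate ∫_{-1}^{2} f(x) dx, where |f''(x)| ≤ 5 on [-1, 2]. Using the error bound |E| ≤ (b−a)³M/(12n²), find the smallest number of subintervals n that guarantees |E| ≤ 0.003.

62

Need 135/(12n²) ≤ 0.003.
n² ≥ 135/(12·0.003) = 3750 ⇒ n ≥ 61.2372, so the smallest n is 62.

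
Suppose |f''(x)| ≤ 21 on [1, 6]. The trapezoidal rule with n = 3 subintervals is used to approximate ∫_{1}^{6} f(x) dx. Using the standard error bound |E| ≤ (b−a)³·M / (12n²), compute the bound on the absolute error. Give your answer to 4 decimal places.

24.3056

|E| ≤ (5)³·21 / (12·3²) = 2625/108 = 24.3056.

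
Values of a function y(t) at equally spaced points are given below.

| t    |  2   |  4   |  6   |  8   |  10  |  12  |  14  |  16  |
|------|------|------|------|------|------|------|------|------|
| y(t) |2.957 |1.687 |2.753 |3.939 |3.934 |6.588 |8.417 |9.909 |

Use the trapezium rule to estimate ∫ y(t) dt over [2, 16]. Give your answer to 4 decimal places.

h = 2, n = 7.
(h/2)·[y₀ + 2y₁ + 2y₂ + 2y₃ + 2y₄ + 2y₅ + 2y₆ + y₇] = 1·(67.502) = 67.5020.

67.5020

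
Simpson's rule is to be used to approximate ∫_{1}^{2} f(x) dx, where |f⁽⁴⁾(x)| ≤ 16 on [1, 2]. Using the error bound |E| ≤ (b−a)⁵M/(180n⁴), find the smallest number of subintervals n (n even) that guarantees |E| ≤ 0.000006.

Need 16/(180n⁴) ≤ 0.000006.
n⁴ ≥ 16/(180·0.000006) = 14814.8 ⇒ n ≥ 11.0325, so the smallest even n is 12. (n must be even for Simpson's rule.)

12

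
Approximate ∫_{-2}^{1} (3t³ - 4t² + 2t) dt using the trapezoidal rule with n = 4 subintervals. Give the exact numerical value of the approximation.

h = (1 − (-2))/4 = 0.75.
Nodes t₀,…,t₄ = -2, -1.25, -0.5, 0.25, 1.
f(t) = 3t³ - 4t² + 2t: f₀=-44, f₁=-14.609375, f₂=-2.375, f₃=0.296875, f₄=1.
(h/2)·[f₀ + 2f₁ + 2f₂ + 2f₃ + f₄] = 0.375·(-76.375) = -28.640625.

-28.640625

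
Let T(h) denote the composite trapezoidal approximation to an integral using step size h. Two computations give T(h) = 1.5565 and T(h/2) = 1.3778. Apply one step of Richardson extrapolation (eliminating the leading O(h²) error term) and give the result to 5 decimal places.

R = (4·T(h/2) − T(h)) / 3 = (4·1.3778 − 1.5565)/3 = (3.9547)/3 = 1.31823.

1.31823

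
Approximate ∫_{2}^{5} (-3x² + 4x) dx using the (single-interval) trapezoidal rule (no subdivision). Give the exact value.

-88.5

T = (b−a)/2 · [f(2) + f(5)] = 1.5·[(-4) + (-55)] = -88.5.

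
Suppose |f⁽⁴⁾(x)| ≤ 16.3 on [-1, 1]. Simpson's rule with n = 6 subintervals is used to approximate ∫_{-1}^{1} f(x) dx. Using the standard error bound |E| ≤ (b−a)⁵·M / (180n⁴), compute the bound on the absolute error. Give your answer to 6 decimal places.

0.002236

|E| ≤ (2)⁵·16.3 / (180·6⁴) = 521.6/233280 = 0.002236.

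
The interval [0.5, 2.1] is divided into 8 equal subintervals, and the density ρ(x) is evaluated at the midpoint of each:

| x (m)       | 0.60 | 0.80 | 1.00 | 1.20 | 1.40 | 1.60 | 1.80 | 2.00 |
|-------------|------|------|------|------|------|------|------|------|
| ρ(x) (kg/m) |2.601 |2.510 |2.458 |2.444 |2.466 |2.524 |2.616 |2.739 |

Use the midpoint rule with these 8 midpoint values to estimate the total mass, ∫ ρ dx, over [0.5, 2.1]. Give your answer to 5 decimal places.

h = 0.2, n = 8.
h·[y(m₁) + y(m₂) + y(m₃) + y(m₄) + y(m₅) + y(m₆) + y(m₇) + y(m₈)] = 0.2·(20.358) = 4.07160.

4.07160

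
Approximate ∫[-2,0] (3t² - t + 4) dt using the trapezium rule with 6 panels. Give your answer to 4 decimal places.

h = (0 − (-2))/6 = 0.333333.
Nodes t₀,…,t₆ = -2, -1.666667, -1.333333, -1, -0.666667, -0.333333, 0.
f(t) = 3t² - t + 4: f₀=18, f₁=14, f₂=10.666667, f₃=8, f₄=6, f₅=4.666667, f₆=4.
(h/2)·[f₀ + 2f₁ + 2f₂ + 2f₃ + 2f₄ + 2f₅ + f₆] = 0.166667·(108.666667) = 18.1111.

18.1111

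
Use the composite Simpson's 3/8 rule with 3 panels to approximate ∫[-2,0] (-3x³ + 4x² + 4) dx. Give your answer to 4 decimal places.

h = (0 − (-2))/3 = 0.666667.
Nodes x₀,…,x₃ = -2, -1.333333, -0.666667, 0.
f(x) = -3x³ + 4x² + 4: f₀=44, f₁=18.222222, f₂=6.666667, f₃=4.
(3h/8)·[f₀ + 3f₁ + 3f₂ + f₃] = 0.25·(122.666667) = 30.6667.

30.6667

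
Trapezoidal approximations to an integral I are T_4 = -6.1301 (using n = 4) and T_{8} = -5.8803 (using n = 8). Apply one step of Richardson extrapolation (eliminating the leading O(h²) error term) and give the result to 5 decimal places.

R = (4·T_{8} − T_4) / 3 = (4·(-5.8803) − (-6.1301))/3 = (-17.3911)/3 = -5.79703.

-5.79703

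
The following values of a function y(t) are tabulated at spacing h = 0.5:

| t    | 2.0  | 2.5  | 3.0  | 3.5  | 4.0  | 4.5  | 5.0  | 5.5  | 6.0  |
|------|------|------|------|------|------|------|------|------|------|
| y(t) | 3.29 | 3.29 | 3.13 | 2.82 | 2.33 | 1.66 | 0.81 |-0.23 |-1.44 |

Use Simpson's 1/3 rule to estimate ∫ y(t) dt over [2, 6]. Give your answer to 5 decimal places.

h = 0.5, n = 8.
(h/3)·[y₀ + 4y₁ + 2y₂ + 4y₃ + 2y₄ + 4y₅ + 2y₆ + 4y₇ + y₈] = 0.166667·(44.55) = 7.42500.

7.42500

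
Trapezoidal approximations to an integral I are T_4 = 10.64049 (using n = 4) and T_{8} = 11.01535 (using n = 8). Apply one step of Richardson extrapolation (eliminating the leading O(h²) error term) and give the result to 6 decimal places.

11.140303

R = (4·T_{8} − T_4) / 3 = (4·11.01535 − 10.64049)/3 = (33.42091)/3 = 11.140303.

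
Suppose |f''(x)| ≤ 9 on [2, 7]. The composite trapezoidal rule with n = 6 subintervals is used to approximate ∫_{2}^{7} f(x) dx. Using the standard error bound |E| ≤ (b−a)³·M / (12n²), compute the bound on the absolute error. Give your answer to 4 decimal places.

2.6042

|E| ≤ (5)³·9 / (12·6²) = 1125/432 = 2.6042.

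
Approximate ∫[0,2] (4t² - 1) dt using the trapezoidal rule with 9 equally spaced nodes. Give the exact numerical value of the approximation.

8.75

h = (2 − 0)/8 = 0.25.
Nodes t₀,…,t₈ = 0, 0.25, 0.5, 0.75, 1, 1.25, 1.5, 1.75, 2.
f(t) = 4t² - 1: f₀=-1, f₁=-0.75, f₂=0, f₃=1.25, f₄=3, f₅=5.25, f₆=8, f₇=11.25, f₈=15.
(h/2)·[f₀ + 2f₁ + 2f₂ + 2f₃ + 2f₄ + 2f₅ + 2f₆ + 2f₇ + f₈] = 0.125·(70) = 8.75.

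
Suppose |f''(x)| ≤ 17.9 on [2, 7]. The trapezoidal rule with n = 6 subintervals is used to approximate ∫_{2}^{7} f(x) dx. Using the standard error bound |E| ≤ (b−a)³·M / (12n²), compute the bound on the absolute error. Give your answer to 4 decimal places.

|E| ≤ (5)³·17.9 / (12·6²) = 2237.5/432 = 5.1794.

5.1794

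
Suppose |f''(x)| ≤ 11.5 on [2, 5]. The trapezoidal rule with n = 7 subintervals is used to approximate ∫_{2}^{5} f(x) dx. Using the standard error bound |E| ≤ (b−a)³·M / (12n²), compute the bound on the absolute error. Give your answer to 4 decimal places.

0.5281

|E| ≤ (3)³·11.5 / (12·7²) = 310.5/588 = 0.5281.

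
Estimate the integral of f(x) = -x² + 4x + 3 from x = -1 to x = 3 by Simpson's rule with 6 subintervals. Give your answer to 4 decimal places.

h = (3 − (-1))/6 = 0.666667.
Nodes x₀,…,x₆ = -1, -0.333333, 0.333333, 1, 1.666667, 2.333333, 3.
f(x) = -x² + 4x + 3: f₀=-2, f₁=1.555556, f₂=4.222222, f₃=6, f₄=6.888889, f₅=6.888889, f₆=6.
(h/3)·[f₀ + 4f₁ + 2f₂ + 4f₃ + 2f₄ + 4f₅ + f₆] = 0.222222·(84) = 18.6667.

18.6667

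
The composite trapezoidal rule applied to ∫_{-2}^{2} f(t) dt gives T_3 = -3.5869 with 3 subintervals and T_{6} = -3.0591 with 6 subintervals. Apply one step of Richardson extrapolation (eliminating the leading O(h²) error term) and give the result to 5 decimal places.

-2.88317

R = (4·T_{6} − T_3) / 3 = (4·(-3.0591) − (-3.5869))/3 = (-8.6495)/3 = -2.88317.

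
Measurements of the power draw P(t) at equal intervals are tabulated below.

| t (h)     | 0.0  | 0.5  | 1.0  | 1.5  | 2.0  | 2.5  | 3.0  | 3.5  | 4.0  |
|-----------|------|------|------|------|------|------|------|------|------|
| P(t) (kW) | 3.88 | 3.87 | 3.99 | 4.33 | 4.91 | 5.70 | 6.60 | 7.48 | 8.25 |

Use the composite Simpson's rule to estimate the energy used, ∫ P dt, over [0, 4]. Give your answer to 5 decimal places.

h = 0.5, n = 8.
(h/3)·[y₀ + 4y₁ + 2y₂ + 4y₃ + 2y₄ + 4y₅ + 2y₆ + 4y₇ + y₈] = 0.166667·(128.65) = 21.44167.

21.44167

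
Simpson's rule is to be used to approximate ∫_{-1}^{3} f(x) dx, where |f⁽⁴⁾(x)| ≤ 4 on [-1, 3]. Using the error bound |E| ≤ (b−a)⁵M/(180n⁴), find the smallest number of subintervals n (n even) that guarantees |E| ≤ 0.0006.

14

Need 4096/(180n⁴) ≤ 0.0006.
n⁴ ≥ 4096/(180·0.0006) = 37925.9 ⇒ n ≥ 13.9551, so the smallest even n is 14. (n must be even for Simpson's rule.)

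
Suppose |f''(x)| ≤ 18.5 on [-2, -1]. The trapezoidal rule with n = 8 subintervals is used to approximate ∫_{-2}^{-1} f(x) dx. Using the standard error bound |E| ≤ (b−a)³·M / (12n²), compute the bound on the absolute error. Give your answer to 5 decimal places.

0.02409

|E| ≤ (1)³·18.5 / (12·8²) = 18.5/768 = 0.02409.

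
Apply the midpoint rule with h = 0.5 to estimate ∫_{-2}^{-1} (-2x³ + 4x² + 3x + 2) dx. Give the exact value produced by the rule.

h = (-1 − (-2))/2 = 0.5.
Midpoints m₁,…,m₂ = -1.75, -1.25.
f(m₁)=19.71875, f(m₂)=8.40625.
h·[f(m₁) + f(m₂)] = 0.5·(28.125) = 14.0625.

14.0625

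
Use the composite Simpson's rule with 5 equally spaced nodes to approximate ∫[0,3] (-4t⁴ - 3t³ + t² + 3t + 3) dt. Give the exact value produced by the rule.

-224.15625

h = (3 − 0)/4 = 0.75.
Nodes t₀,…,t₄ = 0, 0.75, 1.5, 2.25, 3.
f(t) = -4t⁴ - 3t³ + t² + 3t + 3: f₀=3, f₁=3.28125, f₂=-20.625, f₃=-121.875, f₄=-384.
(h/3)·[f₀ + 4f₁ + 2f₂ + 4f₃ + f₄] = 0.25·(-896.625) = -224.15625.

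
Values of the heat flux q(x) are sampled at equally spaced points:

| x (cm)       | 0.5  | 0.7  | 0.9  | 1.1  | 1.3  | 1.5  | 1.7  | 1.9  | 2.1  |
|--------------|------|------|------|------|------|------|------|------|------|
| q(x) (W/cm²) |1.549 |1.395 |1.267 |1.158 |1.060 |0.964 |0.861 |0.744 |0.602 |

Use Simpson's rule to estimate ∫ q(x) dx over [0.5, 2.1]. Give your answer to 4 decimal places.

1.7047

h = 0.2, n = 8.
(h/3)·[y₀ + 4y₁ + 2y₂ + 4y₃ + 2y₄ + 4y₅ + 2y₆ + 4y₇ + y₈] = 0.066667·(25.571) = 1.7047.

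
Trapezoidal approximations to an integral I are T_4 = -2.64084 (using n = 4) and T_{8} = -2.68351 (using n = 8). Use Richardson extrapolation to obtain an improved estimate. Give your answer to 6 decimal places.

-2.697733

R = (4·T_{8} − T_4) / 3 = (4·(-2.68351) − (-2.64084))/3 = (-8.09320)/3 = -2.697733.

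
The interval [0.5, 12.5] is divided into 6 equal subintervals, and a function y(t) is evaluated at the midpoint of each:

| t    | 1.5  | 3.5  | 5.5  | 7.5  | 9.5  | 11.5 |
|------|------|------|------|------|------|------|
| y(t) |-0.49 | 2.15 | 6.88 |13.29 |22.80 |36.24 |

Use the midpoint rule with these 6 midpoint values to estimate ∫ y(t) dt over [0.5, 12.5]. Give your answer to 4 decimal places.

161.7400

h = 2, n = 6.
h·[y(m₁) + y(m₂) + y(m₃) + y(m₄) + y(m₅) + y(m₆)] = 2·(80.87) = 161.7400.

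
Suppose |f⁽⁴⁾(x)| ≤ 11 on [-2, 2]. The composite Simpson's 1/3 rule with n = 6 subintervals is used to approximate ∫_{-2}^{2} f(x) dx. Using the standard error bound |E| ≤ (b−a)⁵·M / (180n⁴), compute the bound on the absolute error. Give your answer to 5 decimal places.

|E| ≤ (4)⁵·11 / (180·6⁴) = 11264/233280 = 0.04829.

0.04829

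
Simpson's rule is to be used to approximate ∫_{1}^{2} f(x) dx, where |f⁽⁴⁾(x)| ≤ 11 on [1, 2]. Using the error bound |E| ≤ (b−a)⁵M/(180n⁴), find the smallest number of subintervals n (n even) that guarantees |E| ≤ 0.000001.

16

Need 11/(180n⁴) ≤ 0.000001.
n⁴ ≥ 11/(180·0.000001) = 61111.1 ⇒ n ≥ 15.7228, so the smallest even n is 16. (n must be even for Simpson's rule.)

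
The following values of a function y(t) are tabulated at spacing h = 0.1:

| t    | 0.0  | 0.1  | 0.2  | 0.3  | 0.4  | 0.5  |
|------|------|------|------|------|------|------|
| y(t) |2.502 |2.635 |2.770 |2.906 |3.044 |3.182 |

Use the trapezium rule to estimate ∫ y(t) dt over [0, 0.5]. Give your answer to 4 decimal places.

h = 0.1, n = 5.
(h/2)·[y₀ + 2y₁ + 2y₂ + 2y₃ + 2y₄ + y₅] = 0.05·(28.394) = 1.4197.

1.4197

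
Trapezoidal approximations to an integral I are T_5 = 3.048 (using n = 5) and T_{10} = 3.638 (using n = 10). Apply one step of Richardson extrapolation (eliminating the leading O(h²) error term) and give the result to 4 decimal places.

3.8347

R = (4·T_{10} − T_5) / 3 = (4·3.638 − 3.048)/3 = (11.504)/3 = 3.8347.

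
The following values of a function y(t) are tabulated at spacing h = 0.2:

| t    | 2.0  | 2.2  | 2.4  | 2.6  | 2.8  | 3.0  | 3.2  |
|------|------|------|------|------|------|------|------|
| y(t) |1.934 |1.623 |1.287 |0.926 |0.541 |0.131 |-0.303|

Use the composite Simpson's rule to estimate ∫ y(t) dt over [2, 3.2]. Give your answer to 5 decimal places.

1.06713

h = 0.2, n = 6.
(h/3)·[y₀ + 4y₁ + 2y₂ + 4y₃ + 2y₄ + 4y₅ + y₆] = 0.066667·(16.007) = 1.06713.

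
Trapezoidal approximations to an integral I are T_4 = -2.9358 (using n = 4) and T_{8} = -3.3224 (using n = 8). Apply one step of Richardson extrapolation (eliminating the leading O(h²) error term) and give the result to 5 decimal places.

R = (4·T_{8} − T_4) / 3 = (4·(-3.3224) − (-2.9358))/3 = (-10.3538)/3 = -3.45127.

-3.45127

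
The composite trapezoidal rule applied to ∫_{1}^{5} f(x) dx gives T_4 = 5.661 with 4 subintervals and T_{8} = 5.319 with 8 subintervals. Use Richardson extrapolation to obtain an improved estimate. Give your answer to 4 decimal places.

R = (4·T_{8} − T_4) / 3 = (4·5.319 − 5.661)/3 = (15.615)/3 = 5.2050.

5.2050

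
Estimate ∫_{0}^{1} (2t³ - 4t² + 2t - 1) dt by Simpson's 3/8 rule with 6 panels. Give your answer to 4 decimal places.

-0.8333

h = (1 − 0)/6 = 0.166667.
Nodes t₀,…,t₆ = 0, 0.166667, 0.333333, 0.5, 0.666667, 0.833333, 1.
f(t) = 2t³ - 4t² + 2t - 1: f₀=-1, f₁=-0.768519, f₂=-0.703704, f₃=-0.75, f₄=-0.851852, f₅=-0.953704, f₆=-1.
(3h/8)·[f₀ + 3f₁ + 3f₂ + 2f₃ + 3f₄ + 3f₅ + f₆] = 0.0625·(-13.333333) = -0.8333.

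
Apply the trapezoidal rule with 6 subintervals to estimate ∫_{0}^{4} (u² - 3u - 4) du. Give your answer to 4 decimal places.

h = (4 − 0)/6 = 0.666667.
Nodes u₀,…,u₆ = 0, 0.666667, 1.333333, 2, 2.666667, 3.333333, 4.
f(u) = u² - 3u - 4: f₀=-4, f₁=-5.555556, f₂=-6.222222, f₃=-6, f₄=-4.888889, f₅=-2.888889, f₆=0.
(h/2)·[f₀ + 2f₁ + 2f₂ + 2f₃ + 2f₄ + 2f₅ + f₆] = 0.333333·(-55.111111) = -18.3704.

-18.3704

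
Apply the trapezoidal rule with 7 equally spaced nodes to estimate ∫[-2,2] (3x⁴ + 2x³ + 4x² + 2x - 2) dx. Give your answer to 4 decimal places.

59.9506

h = (2 − (-2))/6 = 0.666667.
Nodes x₀,…,x₆ = -2, -1.333333, -0.666667, 0, 0.666667, 1.333333, 2.
f(x) = 3x⁴ + 2x³ + 4x² + 2x - 2: f₀=42, f₁=7.185185, f₂=-1.555556, f₃=-2, f₄=2.296296, f₅=22, f₆=82.
(h/2)·[f₀ + 2f₁ + 2f₂ + 2f₃ + 2f₄ + 2f₅ + f₆] = 0.333333·(179.851852) = 59.9506.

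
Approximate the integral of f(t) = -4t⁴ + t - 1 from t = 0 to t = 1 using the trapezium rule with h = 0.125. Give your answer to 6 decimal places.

h = (1 − 0)/8 = 0.125.
Nodes t₀,…,t₈ = 0, 0.125, 0.25, 0.375, 0.5, 0.625, 0.75, 0.875, 1.
f(t) = -4t⁴ + t - 1: f₀=-1, f₁=-0.8759765625, f₂=-0.765625, f₃=-0.7041015625, f₄=-0.75, f₅=-0.9853515625, f₆=-1.515625, f₇=-2.4697265625, f₈=-4.
(h/2)·[f₀ + 2f₁ + 2f₂ + 2f₃ + 2f₄ + 2f₅ + 2f₆ + 2f₇ + f₈] = 0.0625·(-21.1328125) = -1.320801.

-1.320801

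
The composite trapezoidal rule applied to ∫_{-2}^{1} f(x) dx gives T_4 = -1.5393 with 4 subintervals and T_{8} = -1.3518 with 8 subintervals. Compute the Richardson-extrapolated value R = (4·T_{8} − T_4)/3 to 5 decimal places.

-1.28930

R = (4·T_{8} − T_4) / 3 = (4·(-1.3518) − (-1.5393))/3 = (-3.8679)/3 = -1.28930.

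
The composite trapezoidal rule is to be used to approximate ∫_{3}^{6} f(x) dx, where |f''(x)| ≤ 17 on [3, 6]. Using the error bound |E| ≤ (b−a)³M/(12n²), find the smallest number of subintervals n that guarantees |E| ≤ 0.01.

62

Need 459/(12n²) ≤ 0.01.
n² ≥ 459/(12·0.01) = 3825 ⇒ n ≥ 61.8466, so the smallest n is 62.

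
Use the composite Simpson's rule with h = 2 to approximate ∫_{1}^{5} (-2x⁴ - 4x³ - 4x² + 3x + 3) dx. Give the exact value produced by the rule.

-2008

h = (5 − 1)/2 = 2.
Nodes x₀,…,x₂ = 1, 3, 5.
f(x) = -2x⁴ - 4x³ - 4x² + 3x + 3: f₀=-4, f₁=-294, f₂=-1832.
(h/3)·[f₀ + 4f₁ + f₂] = 0.666667·(-3012) = -2008.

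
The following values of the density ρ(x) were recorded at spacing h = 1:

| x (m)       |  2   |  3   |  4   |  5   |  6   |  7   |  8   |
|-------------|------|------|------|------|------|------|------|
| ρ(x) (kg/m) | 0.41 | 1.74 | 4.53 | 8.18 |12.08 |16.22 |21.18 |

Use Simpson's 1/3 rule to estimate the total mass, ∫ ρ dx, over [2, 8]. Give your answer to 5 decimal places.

h = 1, n = 6.
(h/3)·[y₀ + 4y₁ + 2y₂ + 4y₃ + 2y₄ + 4y₅ + y₆] = 0.333333·(159.37) = 53.12333.

53.12333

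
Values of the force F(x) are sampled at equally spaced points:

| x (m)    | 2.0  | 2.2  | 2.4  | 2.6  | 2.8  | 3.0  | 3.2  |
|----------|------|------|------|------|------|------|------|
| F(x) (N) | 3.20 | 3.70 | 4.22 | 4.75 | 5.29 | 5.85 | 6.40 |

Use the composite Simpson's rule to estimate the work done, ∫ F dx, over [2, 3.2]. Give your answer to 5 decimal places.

h = 0.2, n = 6.
(h/3)·[y₀ + 4y₁ + 2y₂ + 4y₃ + 2y₄ + 4y₅ + y₆] = 0.066667·(85.82) = 5.72133.

5.72133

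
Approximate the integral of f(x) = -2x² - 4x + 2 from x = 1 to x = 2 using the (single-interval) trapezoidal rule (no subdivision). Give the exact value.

-9

T = (b−a)/2 · [f(1) + f(2)] = 0.5·[(-4) + (-14)] = -9.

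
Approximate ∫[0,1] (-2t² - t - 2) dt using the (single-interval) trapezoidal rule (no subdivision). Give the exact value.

T = (b−a)/2 · [f(0) + f(1)] = 0.5·[(-2) + (-5)] = -3.5.

-3.5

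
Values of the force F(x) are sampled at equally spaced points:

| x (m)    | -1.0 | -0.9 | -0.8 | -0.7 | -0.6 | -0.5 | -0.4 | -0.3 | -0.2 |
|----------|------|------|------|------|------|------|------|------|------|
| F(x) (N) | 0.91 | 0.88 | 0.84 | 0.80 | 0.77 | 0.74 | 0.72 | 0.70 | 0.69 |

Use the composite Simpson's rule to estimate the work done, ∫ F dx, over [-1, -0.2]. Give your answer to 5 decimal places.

h = 0.1, n = 8.
(h/3)·[y₀ + 4y₁ + 2y₂ + 4y₃ + 2y₄ + 4y₅ + 2y₆ + 4y₇ + y₈] = 0.033333·(18.74) = 0.62467.

0.62467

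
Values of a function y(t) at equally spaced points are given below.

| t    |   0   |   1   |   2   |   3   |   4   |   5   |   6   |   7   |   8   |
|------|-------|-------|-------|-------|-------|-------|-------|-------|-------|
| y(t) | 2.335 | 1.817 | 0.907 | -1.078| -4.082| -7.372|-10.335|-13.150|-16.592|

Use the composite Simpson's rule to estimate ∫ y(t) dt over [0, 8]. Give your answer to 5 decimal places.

h = 1, n = 8.
(h/3)·[y₀ + 4y₁ + 2y₂ + 4y₃ + 2y₄ + 4y₅ + 2y₆ + 4y₇ + y₈] = 0.333333·(-120.409) = -40.13633.

-40.13633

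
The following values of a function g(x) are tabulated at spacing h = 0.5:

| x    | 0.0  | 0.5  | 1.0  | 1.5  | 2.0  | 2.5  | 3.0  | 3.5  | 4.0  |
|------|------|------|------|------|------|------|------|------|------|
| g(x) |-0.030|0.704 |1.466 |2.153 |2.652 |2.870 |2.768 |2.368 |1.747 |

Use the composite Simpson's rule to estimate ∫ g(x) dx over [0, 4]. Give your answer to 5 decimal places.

h = 0.5, n = 8.
(h/3)·[y₀ + 4y₁ + 2y₂ + 4y₃ + 2y₄ + 4y₅ + 2y₆ + 4y₇ + y₈] = 0.166667·(47.869) = 7.97817.

7.97817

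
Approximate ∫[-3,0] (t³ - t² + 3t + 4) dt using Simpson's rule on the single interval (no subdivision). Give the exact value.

-30.75

S = (b−a)/6 · [f(-3) + 4f(-1.5) + f(0)] = 0.5·[(-41) + 4·(-6.125) + 4] = -30.75.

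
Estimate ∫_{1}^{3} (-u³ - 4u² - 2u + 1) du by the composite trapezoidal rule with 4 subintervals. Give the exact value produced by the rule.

-61.5

h = (3 − 1)/4 = 0.5.
Nodes u₀,…,u₄ = 1, 1.5, 2, 2.5, 3.
f(u) = -u³ - 4u² - 2u + 1: f₀=-6, f₁=-14.375, f₂=-27, f₃=-44.625, f₄=-68.
(h/2)·[f₀ + 2f₁ + 2f₂ + 2f₃ + f₄] = 0.25·(-246) = -61.5.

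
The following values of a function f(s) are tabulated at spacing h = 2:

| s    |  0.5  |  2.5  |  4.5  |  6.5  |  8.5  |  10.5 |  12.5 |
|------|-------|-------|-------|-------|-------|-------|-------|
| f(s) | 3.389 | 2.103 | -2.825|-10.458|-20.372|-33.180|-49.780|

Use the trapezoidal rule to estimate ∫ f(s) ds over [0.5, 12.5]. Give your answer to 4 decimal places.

h = 2, n = 6.
(h/2)·[y₀ + 2y₁ + 2y₂ + 2y₃ + 2y₄ + 2y₅ + y₆] = 1·(-175.855) = -175.8550.

-175.8550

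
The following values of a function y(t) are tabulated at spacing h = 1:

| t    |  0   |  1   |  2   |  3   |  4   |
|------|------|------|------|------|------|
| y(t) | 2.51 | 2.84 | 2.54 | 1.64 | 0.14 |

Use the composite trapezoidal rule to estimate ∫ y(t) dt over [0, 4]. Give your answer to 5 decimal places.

8.34500

h = 1, n = 4.
(h/2)·[y₀ + 2y₁ + 2y₂ + 2y₃ + y₄] = 0.5·(16.69) = 8.34500.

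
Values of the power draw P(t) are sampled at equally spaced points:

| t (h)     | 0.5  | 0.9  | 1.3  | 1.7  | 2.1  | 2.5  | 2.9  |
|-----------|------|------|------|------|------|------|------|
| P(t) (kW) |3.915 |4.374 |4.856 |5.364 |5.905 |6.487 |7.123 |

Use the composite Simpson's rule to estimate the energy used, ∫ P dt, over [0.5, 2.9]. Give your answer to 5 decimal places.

12.99467

h = 0.4, n = 6.
(h/3)·[y₀ + 4y₁ + 2y₂ + 4y₃ + 2y₄ + 4y₅ + y₆] = 0.133333·(97.460) = 12.99467.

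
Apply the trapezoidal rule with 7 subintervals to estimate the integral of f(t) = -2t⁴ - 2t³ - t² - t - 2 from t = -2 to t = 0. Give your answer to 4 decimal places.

h = (0 − (-2))/7 = 0.285714.
Nodes t₀,…,t₇ = -2, -1.714286, -1.428571, -1.142857, -0.857143, -0.571429, -0.285714, 0.
f(t) = -2t⁴ - 2t³ - t² - t - 2: f₀=-20, f₁=-10.421491, f₂=-5.111204, f₃=-2.589754, f₄=-1.697626, f₅=-1.595169, f₆=-1.762599, f₇=-2.
(h/2)·[f₀ + 2f₁ + 2f₂ + 2f₃ + 2f₄ + 2f₅ + 2f₆ + f₇] = 0.142857·(-68.355685) = -9.7651.

-9.7651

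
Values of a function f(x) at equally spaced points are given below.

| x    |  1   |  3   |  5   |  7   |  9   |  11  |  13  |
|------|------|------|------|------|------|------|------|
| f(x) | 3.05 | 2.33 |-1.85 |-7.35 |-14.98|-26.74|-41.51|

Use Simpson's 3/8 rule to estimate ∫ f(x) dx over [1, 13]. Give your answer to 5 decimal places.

-132.66000

h = 2, n = 6.
(3h/8)·[y₀ + 3y₁ + 3y₂ + 2y₃ + 3y₄ + 3y₅ + y₆] = 0.75·(-176.88) = -132.66000.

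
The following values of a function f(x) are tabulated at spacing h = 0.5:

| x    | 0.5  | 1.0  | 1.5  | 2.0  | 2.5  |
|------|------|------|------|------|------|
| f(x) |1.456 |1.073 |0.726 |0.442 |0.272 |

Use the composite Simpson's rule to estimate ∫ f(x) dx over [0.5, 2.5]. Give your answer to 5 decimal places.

h = 0.5, n = 4.
(h/3)·[y₀ + 4y₁ + 2y₂ + 4y₃ + y₄] = 0.166667·(9.240) = 1.54000.

1.54000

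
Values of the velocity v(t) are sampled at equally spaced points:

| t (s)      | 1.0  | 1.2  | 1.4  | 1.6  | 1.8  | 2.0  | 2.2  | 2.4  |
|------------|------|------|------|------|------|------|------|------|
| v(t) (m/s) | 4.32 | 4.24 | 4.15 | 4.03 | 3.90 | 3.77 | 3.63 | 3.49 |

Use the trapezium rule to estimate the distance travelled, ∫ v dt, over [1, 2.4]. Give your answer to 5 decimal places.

h = 0.2, n = 7.
(h/2)·[y₀ + 2y₁ + 2y₂ + 2y₃ + 2y₄ + 2y₅ + 2y₆ + y₇] = 0.1·(55.25) = 5.52500.

5.52500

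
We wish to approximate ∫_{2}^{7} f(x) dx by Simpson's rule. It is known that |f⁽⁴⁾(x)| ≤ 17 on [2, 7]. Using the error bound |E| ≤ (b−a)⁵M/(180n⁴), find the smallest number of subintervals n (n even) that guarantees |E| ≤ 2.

4

Need 53125/(180n⁴) ≤ 2.
n⁴ ≥ 53125/(180·2) = 147.569 ⇒ n ≥ 3.4854, so the smallest even n is 4. (n must be even for Simpson's rule.)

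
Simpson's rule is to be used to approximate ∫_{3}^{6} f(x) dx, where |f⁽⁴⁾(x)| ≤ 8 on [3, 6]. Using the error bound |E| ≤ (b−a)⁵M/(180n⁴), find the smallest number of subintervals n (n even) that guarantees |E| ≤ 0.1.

4

Need 1944/(180n⁴) ≤ 0.1.
n⁴ ≥ 1944/(180·0.1) = 108 ⇒ n ≥ 3.2237, so the smallest even n is 4. (n must be even for Simpson's rule.)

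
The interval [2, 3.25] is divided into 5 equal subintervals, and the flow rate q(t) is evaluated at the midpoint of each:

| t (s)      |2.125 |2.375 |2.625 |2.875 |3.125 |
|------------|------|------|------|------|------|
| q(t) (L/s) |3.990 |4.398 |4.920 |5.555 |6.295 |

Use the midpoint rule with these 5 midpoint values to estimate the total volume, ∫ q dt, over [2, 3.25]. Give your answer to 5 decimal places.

6.28950

h = 0.25, n = 5.
h·[y(m₁) + y(m₂) + y(m₃) + y(m₄) + y(m₅)] = 0.25·(25.158) = 6.28950.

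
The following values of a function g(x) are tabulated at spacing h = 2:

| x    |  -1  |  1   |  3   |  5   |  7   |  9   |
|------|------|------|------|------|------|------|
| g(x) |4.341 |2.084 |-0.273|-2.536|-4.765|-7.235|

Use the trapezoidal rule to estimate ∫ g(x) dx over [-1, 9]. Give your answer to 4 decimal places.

-13.8740

h = 2, n = 5.
(h/2)·[y₀ + 2y₁ + 2y₂ + 2y₃ + 2y₄ + y₅] = 1·(-13.874) = -13.8740.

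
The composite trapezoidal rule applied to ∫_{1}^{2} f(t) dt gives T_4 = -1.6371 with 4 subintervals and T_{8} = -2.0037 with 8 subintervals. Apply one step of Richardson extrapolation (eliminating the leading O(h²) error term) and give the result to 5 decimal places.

-2.12590

R = (4·T_{8} − T_4) / 3 = (4·(-2.0037) − (-1.6371))/3 = (-6.3777)/3 = -2.12590.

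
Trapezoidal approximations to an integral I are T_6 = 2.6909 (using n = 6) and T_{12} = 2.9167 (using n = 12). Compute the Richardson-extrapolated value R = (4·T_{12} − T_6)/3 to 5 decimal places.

2.99197

R = (4·T_{12} − T_6) / 3 = (4·2.9167 − 2.6909)/3 = (8.9759)/3 = 2.99197.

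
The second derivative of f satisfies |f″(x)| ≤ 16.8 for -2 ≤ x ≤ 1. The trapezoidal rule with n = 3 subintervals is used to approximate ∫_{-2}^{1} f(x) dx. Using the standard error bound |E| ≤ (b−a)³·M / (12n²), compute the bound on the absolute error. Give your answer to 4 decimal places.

|E| ≤ (3)³·16.8 / (12·3²) = 453.6/108 = 4.2000.

4.2000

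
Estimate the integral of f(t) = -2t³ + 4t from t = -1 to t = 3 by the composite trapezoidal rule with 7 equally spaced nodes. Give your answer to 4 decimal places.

h = (3 − (-1))/6 = 0.666667.
Nodes t₀,…,t₆ = -1, -0.333333, 0.333333, 1, 1.666667, 2.333333, 3.
f(t) = -2t³ + 4t: f₀=-2, f₁=-1.259259, f₂=1.259259, f₃=2, f₄=-2.592593, f₅=-16.074074, f₆=-42.
(h/2)·[f₀ + 2f₁ + 2f₂ + 2f₃ + 2f₄ + 2f₅ + f₆] = 0.333333·(-77.333333) = -25.7778.

-25.7778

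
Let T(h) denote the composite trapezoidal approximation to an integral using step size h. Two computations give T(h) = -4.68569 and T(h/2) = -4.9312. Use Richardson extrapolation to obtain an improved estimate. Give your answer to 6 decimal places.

-5.013037

R = (4·T(h/2) − T(h)) / 3 = (4·(-4.9312) − (-4.68569))/3 = (-15.03911)/3 = -5.013037.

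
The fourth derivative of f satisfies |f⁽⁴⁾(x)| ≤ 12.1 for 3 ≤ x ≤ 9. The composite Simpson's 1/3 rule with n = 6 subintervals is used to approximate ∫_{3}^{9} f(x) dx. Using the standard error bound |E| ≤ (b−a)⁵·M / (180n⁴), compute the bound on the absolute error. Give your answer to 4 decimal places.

|E| ≤ (6)⁵·12.1 / (180·6⁴) = 94089.6/233280 = 0.4033.

0.4033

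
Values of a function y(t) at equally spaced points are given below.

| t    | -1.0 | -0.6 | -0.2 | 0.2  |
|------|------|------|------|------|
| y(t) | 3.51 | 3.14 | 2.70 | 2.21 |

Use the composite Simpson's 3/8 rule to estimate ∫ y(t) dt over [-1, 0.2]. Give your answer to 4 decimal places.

3.4860

h = 0.4, n = 3.
(3h/8)·[y₀ + 3y₁ + 3y₂ + y₃] = 0.15·(23.24) = 3.4860.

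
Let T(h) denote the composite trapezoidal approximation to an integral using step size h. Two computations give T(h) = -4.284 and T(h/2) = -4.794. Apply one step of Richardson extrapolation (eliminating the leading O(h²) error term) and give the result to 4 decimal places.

R = (4·T(h/2) − T(h)) / 3 = (4·(-4.794) − (-4.284))/3 = (-14.892)/3 = -4.9640.

-4.9640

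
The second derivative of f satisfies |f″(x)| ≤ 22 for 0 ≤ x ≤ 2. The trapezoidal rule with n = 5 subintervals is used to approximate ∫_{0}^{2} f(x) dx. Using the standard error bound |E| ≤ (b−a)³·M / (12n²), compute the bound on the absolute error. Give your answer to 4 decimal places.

|E| ≤ (2)³·22 / (12·5²) = 176/300 = 0.5867.

0.5867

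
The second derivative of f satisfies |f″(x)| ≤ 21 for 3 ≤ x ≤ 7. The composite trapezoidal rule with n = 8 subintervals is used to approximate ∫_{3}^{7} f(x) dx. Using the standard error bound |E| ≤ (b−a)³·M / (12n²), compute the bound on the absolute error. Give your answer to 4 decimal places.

1.7500

|E| ≤ (4)³·21 / (12·8²) = 1344/768 = 1.7500.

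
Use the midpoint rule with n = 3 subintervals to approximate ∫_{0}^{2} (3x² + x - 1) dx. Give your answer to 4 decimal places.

7.7778

h = (2 − 0)/3 = 0.666667.
Midpoints m₁,…,m₃ = 0.333333, 1, 1.666667.
f(m₁)=-0.333333, f(m₂)=3, f(m₃)=9.
h·[f(m₁) + f(m₂) + f(m₃)] = 0.666667·(11.666667) = 7.7778.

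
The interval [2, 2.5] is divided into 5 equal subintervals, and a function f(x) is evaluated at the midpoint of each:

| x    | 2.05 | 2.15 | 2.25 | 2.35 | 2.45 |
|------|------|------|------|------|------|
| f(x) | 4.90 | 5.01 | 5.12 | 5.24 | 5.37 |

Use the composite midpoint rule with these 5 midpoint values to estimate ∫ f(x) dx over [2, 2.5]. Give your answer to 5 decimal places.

h = 0.1, n = 5.
h·[y(m₁) + y(m₂) + y(m₃) + y(m₄) + y(m₅)] = 0.1·(25.64) = 2.56400.

2.56400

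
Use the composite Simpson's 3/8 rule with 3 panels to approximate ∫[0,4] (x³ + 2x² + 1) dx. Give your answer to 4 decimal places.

110.6667

h = (4 − 0)/3 = 1.333333.
Nodes x₀,…,x₃ = 0, 1.333333, 2.666667, 4.
f(x) = x³ + 2x² + 1: f₀=1, f₁=6.925926, f₂=34.185185, f₃=97.
(3h/8)·[f₀ + 3f₁ + 3f₂ + f₃] = 0.5·(221.333333) = 110.6667.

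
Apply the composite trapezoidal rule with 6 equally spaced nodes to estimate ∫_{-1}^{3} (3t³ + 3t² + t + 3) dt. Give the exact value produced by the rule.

109.12

h = (3 − (-1))/5 = 0.8.
Nodes t₀,…,t₅ = -1, -0.2, 0.6, 1.4, 2.2, 3.
f(t) = 3t³ + 3t² + t + 3: f₀=2, f₁=2.896, f₂=5.328, f₃=18.512, f₄=51.664, f₅=114.
(h/2)·[f₀ + 2f₁ + 2f₂ + 2f₃ + 2f₄ + f₅] = 0.4·(272.8) = 109.12.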